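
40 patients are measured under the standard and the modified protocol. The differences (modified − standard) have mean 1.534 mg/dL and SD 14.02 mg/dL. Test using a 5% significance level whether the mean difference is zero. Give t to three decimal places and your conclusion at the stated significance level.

t = 0.692; fail to reject H0

H0: μ_d = 0; H1: μ_d ≠ 0 (paired t-test on the differences, two-sided).
t = d̄/(s_d/√n) = 1.534/(14.02/√40) = 0.692
df = n − 1 = 39
Two-sided p-value ≈ 0.493
Since p ≈ 0.493 > α = 0.05, fail to reject H0; the data do not provide sufficient evidence against H0.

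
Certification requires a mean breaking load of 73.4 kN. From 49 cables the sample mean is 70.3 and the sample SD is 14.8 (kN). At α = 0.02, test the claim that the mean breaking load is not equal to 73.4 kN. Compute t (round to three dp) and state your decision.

t = -1.466; fail to reject H0

H0: μ = 73.4; H1: μ ≠ 73.4 (one-sample t-test, two-sided).
t = (x̄ − μ₀)/(s/√n) = (70.3 − 73.4)/(14.8/√49) = -1.466
df = n − 1 = 48
Two-sided p-value ≈ 0.149
Since p ≈ 0.149 > α = 0.02, fail to reject H0; the data do not provide sufficient evidence against H0.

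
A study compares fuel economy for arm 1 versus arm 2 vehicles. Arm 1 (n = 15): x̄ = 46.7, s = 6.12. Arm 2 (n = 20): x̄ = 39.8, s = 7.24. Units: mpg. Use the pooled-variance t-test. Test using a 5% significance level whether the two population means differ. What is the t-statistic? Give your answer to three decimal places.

2.976

Let group 1 = arm 1, group 2 = arm 2. H0: μ_1 = μ_2; H1: μ_1 ≠ μ_2 (two-sample pooled-variance t-test, two-sided).
s_p² = [(15−1)·6.12² + (20−1)·7.24²]/(15+20−2) = 46.0696
t = (46.7 − 39.8)/√[46.0696·(1/15 + 1/20)] = 2.976
df = n₁ + n₂ − 2 = 33
Two-sided p-value ≈ 0.005
Since p ≈ 0.005 < α = 0.05, reject H0; the evidence is statistically significant.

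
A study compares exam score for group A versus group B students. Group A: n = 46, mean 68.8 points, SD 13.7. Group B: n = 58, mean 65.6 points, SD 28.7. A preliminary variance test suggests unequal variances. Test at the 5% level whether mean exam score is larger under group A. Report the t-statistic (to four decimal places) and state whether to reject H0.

t = 0.7484; fail to reject H0

Let group 1 = group A, group 2 = group B. H0: μ_1 = μ_2; H1: μ_1 > μ_2 (Welch's two-sample t-test, right-tailed).
t = (x̄_1 − x̄_2)/√(s_1²/n_1 + s_2²/n_2) = (68.8 − 65.6)/√(13.7²/46 + 28.7²/58) = 0.7484
Welch–Satterthwaite df ≈ 85.52
p-value = P(T ≥ 0.7484) ≈ 0.228
Since p ≈ 0.228 > α = 0.05, fail to reject H0; the data do not provide sufficient evidence against H0.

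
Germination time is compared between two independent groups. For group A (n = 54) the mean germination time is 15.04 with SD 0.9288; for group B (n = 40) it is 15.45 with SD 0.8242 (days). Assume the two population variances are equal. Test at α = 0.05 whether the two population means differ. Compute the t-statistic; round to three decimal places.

-2.218

Let group 1 = group A, group 2 = group B. H0: μ_1 = μ_2; H1: μ_1 ≠ μ_2 (two-sample pooled-variance t-test, two-sided).
s_p² = [(54−1)·0.9288² + (40−1)·0.8242²]/(54+40−2) = 0.784939
t = (15.04 − 15.45)/√[0.784939·(1/54 + 1/40)] = -2.218
df = n₁ + n₂ − 2 = 92
Two-sided p-value ≈ 0.029
Since p ≈ 0.029 < α = 0.05, reject H0; the evidence is statistically significant.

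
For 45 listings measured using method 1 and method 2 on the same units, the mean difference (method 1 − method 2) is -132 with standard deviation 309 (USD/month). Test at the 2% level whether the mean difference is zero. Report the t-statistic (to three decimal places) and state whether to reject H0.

t = -2.866; reject H0

H0: μ_d = 0; H1: μ_d ≠ 0 (paired t-test on the differences, two-sided).
t = d̄/(s_d/√n) = -132/(309/√45) = -2.866
df = n − 1 = 44
Two-sided p-value ≈ 0.006
Since p ≈ 0.006 < α = 0.02, reject H0; the data support H1.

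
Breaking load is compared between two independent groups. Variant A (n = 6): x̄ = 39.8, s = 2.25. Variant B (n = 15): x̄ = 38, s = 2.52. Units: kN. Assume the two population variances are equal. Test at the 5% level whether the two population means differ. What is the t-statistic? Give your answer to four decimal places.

1.5198

Let group 1 = variant A, group 2 = variant B. H0: μ_1 = μ_2; H1: μ_1 ≠ μ_2 (two-sample pooled-variance t-test, two-sided).
s_p² = [(6−1)·2.25² + (15−1)·2.52²]/(6+15−2) = 6.01148
t = (39.8 − 38)/√[6.01148·(1/6 + 1/15)] = 1.5198
df = n₁ + n₂ − 2 = 19
Two-sided p-value ≈ 0.1450
Since p ≈ 0.1450 > α = 0.05, fail to reject H0; the evidence is not statistically significant.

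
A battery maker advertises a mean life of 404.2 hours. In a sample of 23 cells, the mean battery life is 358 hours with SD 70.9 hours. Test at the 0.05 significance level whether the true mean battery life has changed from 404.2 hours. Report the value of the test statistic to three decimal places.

-3.125

H0: μ = 404.2; H1: μ ≠ 404.2 (one-sample t-test, two-sided).
t = (x̄ − μ₀)/(s/√n) = (358 − 404.2)/(70.9/√23) = -3.125
df = n − 1 = 22
Two-sided p-value ≈ 0.005
Since p ≈ 0.005 < α = 0.05, reject H0; the data support H1.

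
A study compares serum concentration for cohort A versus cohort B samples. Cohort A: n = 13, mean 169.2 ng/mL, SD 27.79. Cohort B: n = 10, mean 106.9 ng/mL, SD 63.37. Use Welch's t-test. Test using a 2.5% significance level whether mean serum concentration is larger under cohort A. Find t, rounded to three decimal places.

2.902

Let group 1 = cohort A, group 2 = cohort B. H0: μ_1 = μ_2; H1: μ_1 > μ_2 (Welch's two-sample t-test, right-tailed).
t = (x̄_1 − x̄_2)/√(s_1²/n_1 + s_2²/n_2) = (169.2 − 106.9)/√(27.79²/13 + 63.37²/10) = 2.902
Welch–Satterthwaite df ≈ 11.67
p-value = P(T ≥ 2.902) ≈ 0.007
Since p ≈ 0.007 < α = 0.025, reject H0; the evidence is statistically significant.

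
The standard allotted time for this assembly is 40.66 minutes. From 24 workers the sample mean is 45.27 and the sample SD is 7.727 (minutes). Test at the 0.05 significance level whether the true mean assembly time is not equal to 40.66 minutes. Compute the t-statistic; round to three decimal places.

2.923

H0: μ = 40.66; H1: μ ≠ 40.66 (one-sample t-test, two-sided).
t = (x̄ − μ₀)/(s/√n) = (45.27 − 40.66)/(7.727/√24) = 2.923
df = n − 1 = 23
Two-sided p-value ≈ 0.0077
Since p ≈ 0.0077 < α = 0.05, reject H0; the evidence is statistically significant.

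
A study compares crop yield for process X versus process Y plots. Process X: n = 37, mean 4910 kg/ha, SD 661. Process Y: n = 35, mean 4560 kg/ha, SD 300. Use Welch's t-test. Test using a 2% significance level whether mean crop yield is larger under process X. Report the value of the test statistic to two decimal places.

2.92

Let group 1 = process X, group 2 = process Y. H0: μ_1 = μ_2; H1: μ_1 > μ_2 (Welch's two-sample t-test, right-tailed).
t = (x̄_1 − x̄_2)/√(s_1²/n_1 + s_2²/n_2) = (4910 − 4560)/√(661²/37 + 300²/35) = 2.92
Welch–Satterthwaite df ≈ 50.83
p-value = P(T ≥ 2.92) ≈ 0.003
Since p ≈ 0.003 < α = 0.02, reject H0; the data support H1.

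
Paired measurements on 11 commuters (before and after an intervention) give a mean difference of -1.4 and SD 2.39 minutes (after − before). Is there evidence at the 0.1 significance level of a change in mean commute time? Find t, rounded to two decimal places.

H0: μ_d = 0; H1: μ_d ≠ 0 (paired t-test on the differences, two-sided).
t = d̄/(s_d/√n) = -1.4/(2.39/√11) = -1.94
df = n − 1 = 10
Two-sided p-value ≈ 0.0807
Since p ≈ 0.0807 < α = 0.1, reject H0; the data support H1.

-1.94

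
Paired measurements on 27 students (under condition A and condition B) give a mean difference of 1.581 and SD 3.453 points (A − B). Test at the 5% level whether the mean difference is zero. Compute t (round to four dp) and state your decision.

H0: μ_d = 0; H1: μ_d ≠ 0 (paired t-test on the differences, two-sided).
t = d̄/(s_d/√n) = 1.581/(3.453/√27) = 2.3791
df = n − 1 = 26
Two-sided p-value ≈ 0.025
Since p ≈ 0.025 < α = 0.05, reject H0; the evidence is statistically significant.

t = 2.3791; reject H0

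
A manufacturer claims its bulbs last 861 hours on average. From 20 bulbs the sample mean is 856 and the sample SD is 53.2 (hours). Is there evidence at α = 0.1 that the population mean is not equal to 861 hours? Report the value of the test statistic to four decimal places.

-0.4203

H0: μ = 861; H1: μ ≠ 861 (one-sample t-test, two-sided).
t = (x̄ − μ₀)/(s/√n) = (856 − 861)/(53.2/√20) = -0.4203
df = n − 1 = 19
Two-sided p-value ≈ 0.679
Since p ≈ 0.679 > α = 0.1, fail to reject H0; the evidence is not statistically significant.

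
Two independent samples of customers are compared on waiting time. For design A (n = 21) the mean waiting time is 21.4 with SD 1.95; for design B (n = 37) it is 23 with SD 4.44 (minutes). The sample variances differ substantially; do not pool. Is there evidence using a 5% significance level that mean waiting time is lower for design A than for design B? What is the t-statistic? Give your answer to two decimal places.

-1.89

Let group 1 = design A, group 2 = design B. H0: μ_1 = μ_2; H1: μ_1 < μ_2 (Welch's two-sample t-test, left-tailed).
t = (x̄_1 − x̄_2)/√(s_1²/n_1 + s_2²/n_2) = (21.4 − 23)/√(1.95²/21 + 4.44²/37) = -1.89
Welch–Satterthwaite df ≈ 53.50
p-value = P(T ≤ -1.89) ≈ 0.032
Since p ≈ 0.032 < α = 0.05, reject H0; the data support H1.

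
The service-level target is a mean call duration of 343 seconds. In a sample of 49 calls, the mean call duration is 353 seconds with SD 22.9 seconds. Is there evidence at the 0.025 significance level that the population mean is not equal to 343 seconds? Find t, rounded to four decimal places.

H0: μ = 343; H1: μ ≠ 343 (one-sample t-test, two-sided).
t = (x̄ − μ₀)/(s/√n) = (353 − 343)/(22.9/√49) = 3.0568
df = n − 1 = 48
Two-sided p-value ≈ 0.0036
Since p ≈ 0.0036 < α = 0.025, reject H0; the evidence is statistically significant.

3.0568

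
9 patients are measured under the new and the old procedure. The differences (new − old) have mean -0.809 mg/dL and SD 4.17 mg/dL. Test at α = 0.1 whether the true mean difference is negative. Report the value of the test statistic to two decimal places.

-0.58

H0: μ_d = 0; H1: μ_d < 0 (paired t-test on the differences, left-tailed).
t = d̄/(s_d/√n) = -0.809/(4.17/√9) = -0.58
df = n − 1 = 8
p-value = P(T ≤ -0.58) ≈ 0.2883
Since p ≈ 0.2883 > α = 0.1, fail to reject H0; the evidence is not statistically significant.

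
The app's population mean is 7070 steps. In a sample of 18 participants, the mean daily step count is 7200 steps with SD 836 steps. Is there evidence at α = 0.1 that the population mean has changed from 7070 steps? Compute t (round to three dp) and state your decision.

t = 0.660; fail to reject H0

H0: μ = 7070; H1: μ ≠ 7070 (one-sample t-test, two-sided).
t = (x̄ − μ₀)/(s/√n) = (7200 − 7070)/(836/√18) = 0.660
df = n − 1 = 17
Two-sided p-value ≈ 0.518
Since p ≈ 0.518 > α = 0.1, fail to reject H0; the data do not provide sufficient evidence against H0.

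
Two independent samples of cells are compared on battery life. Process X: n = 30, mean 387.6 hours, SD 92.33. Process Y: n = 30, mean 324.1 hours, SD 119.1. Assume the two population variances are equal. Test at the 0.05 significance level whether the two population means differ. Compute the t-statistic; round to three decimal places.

Let group 1 = process X, group 2 = process Y. H0: μ_1 = μ_2; H1: μ_1 ≠ μ_2 (two-sample pooled-variance t-test, two-sided).
s_p² = [(30−1)·92.33² + (30−1)·119.1²]/(30+30−2) = 11354.8
t = (387.6 − 324.1)/√[11354.8·(1/30 + 1/30)] = 2.308
df = n₁ + n₂ − 2 = 58
Two-sided p-value ≈ 0.0246
Since p ≈ 0.0246 < α = 0.05, reject H0; the evidence is statistically significant.

2.308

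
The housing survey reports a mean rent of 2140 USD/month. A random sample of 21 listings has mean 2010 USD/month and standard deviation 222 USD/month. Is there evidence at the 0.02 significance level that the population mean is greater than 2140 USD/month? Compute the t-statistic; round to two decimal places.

-2.68

H0: μ = 2140; H1: μ > 2140 (one-sample t-test, right-tailed).
t = (x̄ − μ₀)/(s/√n) = (2010 − 2140)/(222/√21) = -2.68
df = n − 1 = 20
p-value = P(T ≥ -2.68) ≈ 0.9929
Since p ≈ 0.9929 > α = 0.02, fail to reject H0; the data do not provide sufficient evidence against H0.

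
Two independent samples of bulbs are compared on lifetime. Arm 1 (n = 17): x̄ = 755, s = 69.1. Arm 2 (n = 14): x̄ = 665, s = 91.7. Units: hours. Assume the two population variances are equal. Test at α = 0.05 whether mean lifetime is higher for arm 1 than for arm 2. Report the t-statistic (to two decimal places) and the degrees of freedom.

Let group 1 = arm 1, group 2 = arm 2. H0: μ_1 = μ_2; H1: μ_1 > μ_2 (two-sample pooled-variance t-test, right-tailed).
s_p² = [(17−1)·69.1² + (14−1)·91.7²]/(17+14−2) = 6403.88
t = (755 − 665)/√[6403.88·(1/17 + 1/14)] = 3.12
df = n₁ + n₂ − 2 = 29
p-value = P(T ≥ 3.12) ≈ 0.0021
Since p ≈ 0.0021 < α = 0.05, reject H0; the evidence is statistically significant.

t = 3.12, df = 29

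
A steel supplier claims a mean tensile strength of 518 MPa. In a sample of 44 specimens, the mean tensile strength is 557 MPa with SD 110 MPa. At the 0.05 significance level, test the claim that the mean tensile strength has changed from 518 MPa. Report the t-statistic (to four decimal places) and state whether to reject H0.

H0: μ = 518; H1: μ ≠ 518 (one-sample t-test, two-sided).
t = (x̄ − μ₀)/(s/√n) = (557 − 518)/(110/√44) = 2.3518
df = n − 1 = 43
Two-sided p-value ≈ 0.0233
Since p ≈ 0.0233 < α = 0.05, reject H0; the evidence is statistically significant.

t = 2.3518; reject H0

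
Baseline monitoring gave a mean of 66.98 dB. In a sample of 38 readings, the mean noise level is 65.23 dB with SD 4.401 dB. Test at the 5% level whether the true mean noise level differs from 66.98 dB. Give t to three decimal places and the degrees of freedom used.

H0: μ = 66.98; H1: μ ≠ 66.98 (one-sample t-test, two-sided).
t = (x̄ − μ₀)/(s/√n) = (65.23 − 66.98)/(4.401/√38) = -2.451
df = n − 1 = 37
Two-sided p-value ≈ 0.019
Since p ≈ 0.019 < α = 0.05, reject H0; the evidence is statistically significant.

t = -2.451, df = 37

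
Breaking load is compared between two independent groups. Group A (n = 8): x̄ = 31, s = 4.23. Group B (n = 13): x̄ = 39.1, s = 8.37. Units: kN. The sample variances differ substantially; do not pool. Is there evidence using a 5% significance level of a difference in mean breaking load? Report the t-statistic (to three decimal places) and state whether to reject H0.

Let group 1 = group A, group 2 = group B. H0: μ_1 = μ_2; H1: μ_1 ≠ μ_2 (Welch's two-sample t-test, two-sided).
t = (x̄_1 − x̄_2)/√(s_1²/n_1 + s_2²/n_2) = (31 − 39.1)/√(4.23²/8 + 8.37²/13) = -2.933
Welch–Satterthwaite df ≈ 18.55
Two-sided p-value ≈ 0.0087
Since p ≈ 0.0087 < α = 0.05, reject H0; the data support H1.

t = -2.933; reject H0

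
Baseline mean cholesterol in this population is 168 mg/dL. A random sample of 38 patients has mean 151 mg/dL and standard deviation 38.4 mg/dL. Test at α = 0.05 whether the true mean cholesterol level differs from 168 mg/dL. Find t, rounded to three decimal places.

-2.729

H0: μ = 168; H1: μ ≠ 168 (one-sample t-test, two-sided).
t = (x̄ − μ₀)/(s/√n) = (151 − 168)/(38.4/√38) = -2.729
df = n − 1 = 37
Two-sided p-value ≈ 0.0097
Since p ≈ 0.0097 < α = 0.05, reject H0; the evidence is statistically significant.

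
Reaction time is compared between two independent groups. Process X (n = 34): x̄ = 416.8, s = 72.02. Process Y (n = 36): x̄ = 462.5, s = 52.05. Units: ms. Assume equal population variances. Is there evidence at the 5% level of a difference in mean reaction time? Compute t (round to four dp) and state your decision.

t = -3.0555; reject H0

Let group 1 = process X, group 2 = process Y. H0: μ_1 = μ_2; H1: μ_1 ≠ μ_2 (two-sample pooled-variance t-test, two-sided).
s_p² = [(34−1)·72.02² + (36−1)·52.05²]/(34+36−2) = 3911.61
t = (416.8 − 462.5)/√[3911.61·(1/34 + 1/36)] = -3.0555
df = n₁ + n₂ − 2 = 68
Two-sided p-value ≈ 0.0032
Since p ≈ 0.0032 < α = 0.05, reject H0; the evidence is statistically significant.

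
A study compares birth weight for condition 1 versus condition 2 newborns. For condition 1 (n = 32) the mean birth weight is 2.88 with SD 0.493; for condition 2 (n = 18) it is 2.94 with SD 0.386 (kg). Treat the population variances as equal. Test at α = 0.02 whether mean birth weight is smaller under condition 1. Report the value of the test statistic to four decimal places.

-0.4447

Let group 1 = condition 1, group 2 = condition 2. H0: μ_1 = μ_2; H1: μ_1 < μ_2 (two-sample pooled-variance t-test, left-tailed).
s_p² = [(32−1)·0.493² + (18−1)·0.386²]/(32+18−2) = 0.209739
t = (2.88 − 2.94)/√[0.209739·(1/32 + 1/18)] = -0.4447
df = n₁ + n₂ − 2 = 48
p-value = P(T ≤ -0.4447) ≈ 0.3293
Since p ≈ 0.3293 > α = 0.02, fail to reject H0; the data do not provide sufficient evidence against H0.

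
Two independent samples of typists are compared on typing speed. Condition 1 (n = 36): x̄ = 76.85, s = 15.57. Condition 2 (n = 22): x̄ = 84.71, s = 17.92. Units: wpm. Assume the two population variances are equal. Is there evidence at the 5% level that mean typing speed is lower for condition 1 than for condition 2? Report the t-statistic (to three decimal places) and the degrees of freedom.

t = -1.761, df = 56

Let group 1 = condition 1, group 2 = condition 2. H0: μ_1 = μ_2; H1: μ_1 < μ_2 (two-sample pooled-variance t-test, left-tailed).
s_p² = [(36−1)·15.57² + (22−1)·17.92²]/(36+22−2) = 271.938
t = (76.85 − 84.71)/√[271.938·(1/36 + 1/22)] = -1.761
df = n₁ + n₂ − 2 = 56
p-value = P(T ≤ -1.761) ≈ 0.042
Since p ≈ 0.042 < α = 0.05, reject H0; the data support H1.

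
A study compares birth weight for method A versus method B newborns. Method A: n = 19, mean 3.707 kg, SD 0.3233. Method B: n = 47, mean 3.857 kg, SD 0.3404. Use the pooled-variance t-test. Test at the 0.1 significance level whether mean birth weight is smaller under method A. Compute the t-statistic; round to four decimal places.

Let group 1 = method A, group 2 = method B. H0: μ_1 = μ_2; H1: μ_1 < μ_2 (two-sample pooled-variance t-test, left-tailed).
s_p² = [(19−1)·0.3233² + (47−1)·0.3404²]/(19+47−2) = 0.11268
t = (3.707 − 3.857)/√[0.11268·(1/19 + 1/47)] = -1.6437
df = n₁ + n₂ − 2 = 64
p-value = P(T ≤ -1.6437) ≈ 0.053
Since p ≈ 0.053 < α = 0.1, reject H0; the data support H1.

-1.6437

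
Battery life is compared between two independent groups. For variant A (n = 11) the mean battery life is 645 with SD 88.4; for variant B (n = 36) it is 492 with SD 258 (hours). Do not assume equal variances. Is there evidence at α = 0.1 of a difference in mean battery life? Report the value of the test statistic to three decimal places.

Let group 1 = variant A, group 2 = variant B. H0: μ_1 = μ_2; H1: μ_1 ≠ μ_2 (Welch's two-sample t-test, two-sided).
t = (x̄_1 − x̄_2)/√(s_1²/n_1 + s_2²/n_2) = (645 − 492)/√(88.4²/11 + 258²/36) = 3.024
Welch–Satterthwaite df ≈ 44.22
Two-sided p-value ≈ 0.0041
Since p ≈ 0.0041 < α = 0.1, reject H0; the evidence is statistically significant.

3.024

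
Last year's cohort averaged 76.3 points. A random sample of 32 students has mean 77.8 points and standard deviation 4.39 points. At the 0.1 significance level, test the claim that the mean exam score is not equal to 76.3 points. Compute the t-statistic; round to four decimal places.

1.9329

H0: μ = 76.3; H1: μ ≠ 76.3 (one-sample t-test, two-sided).
t = (x̄ − μ₀)/(s/√n) = (77.8 − 76.3)/(4.39/√32) = 1.9329
df = n − 1 = 31
Two-sided p-value ≈ 0.0624
Since p ≈ 0.0624 < α = 0.1, reject H0; the evidence is statistically significant.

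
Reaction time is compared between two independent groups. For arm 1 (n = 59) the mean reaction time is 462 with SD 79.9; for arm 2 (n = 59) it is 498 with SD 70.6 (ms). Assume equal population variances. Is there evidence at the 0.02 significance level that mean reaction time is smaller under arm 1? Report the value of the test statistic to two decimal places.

Let group 1 = arm 1, group 2 = arm 2. H0: μ_1 = μ_2; H1: μ_1 < μ_2 (two-sample pooled-variance t-test, left-tailed).
s_p² = [(59−1)·79.9² + (59−1)·70.6²]/(59+59−2) = 5684.18
t = (462 − 498)/√[5684.18·(1/59 + 1/59)] = -2.59
df = n₁ + n₂ − 2 = 116
p-value = P(T ≤ -2.59) ≈ 0.0054
Since p ≈ 0.0054 < α = 0.02, reject H0; the data support H1.

-2.59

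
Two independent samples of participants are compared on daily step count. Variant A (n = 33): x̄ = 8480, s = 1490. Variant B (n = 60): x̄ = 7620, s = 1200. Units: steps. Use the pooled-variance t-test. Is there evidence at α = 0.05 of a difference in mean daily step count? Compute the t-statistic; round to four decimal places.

Let group 1 = variant A, group 2 = variant B. H0: μ_1 = μ_2; H1: μ_1 ≠ μ_2 (two-sample pooled-variance t-test, two-sided).
s_p² = [(33−1)·1490² + (60−1)·1200²]/(33+60−2) = 1714320
t = (8480 − 7620)/√[1714320·(1/33 + 1/60)] = 3.0307
df = n₁ + n₂ − 2 = 91
Two-sided p-value ≈ 0.0032
Since p ≈ 0.0032 < α = 0.05, reject H0; the evidence is statistically significant.

3.0307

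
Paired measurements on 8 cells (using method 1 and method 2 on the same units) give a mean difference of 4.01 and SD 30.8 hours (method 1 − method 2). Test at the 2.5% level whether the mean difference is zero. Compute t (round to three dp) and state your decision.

t = 0.368; fail to reject H0

H0: μ_d = 0; H1: μ_d ≠ 0 (paired t-test on the differences, two-sided).
t = d̄/(s_d/√n) = 4.01/(30.8/√8) = 0.368
df = n − 1 = 7
Two-sided p-value ≈ 0.7236
Since p ≈ 0.7236 > α = 0.025, fail to reject H0; the evidence is not statistically significant.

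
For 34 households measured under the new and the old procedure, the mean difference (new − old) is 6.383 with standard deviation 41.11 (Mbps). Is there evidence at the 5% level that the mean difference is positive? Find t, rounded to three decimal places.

0.905

H0: μ_d = 0; H1: μ_d > 0 (paired t-test on the differences, right-tailed).
t = d̄/(s_d/√n) = 6.383/(41.11/√34) = 0.905
df = n − 1 = 33
p-value = P(T ≥ 0.905) ≈ 0.1859
Since p ≈ 0.1859 > α = 0.05, fail to reject H0; the data do not provide sufficient evidence against H0.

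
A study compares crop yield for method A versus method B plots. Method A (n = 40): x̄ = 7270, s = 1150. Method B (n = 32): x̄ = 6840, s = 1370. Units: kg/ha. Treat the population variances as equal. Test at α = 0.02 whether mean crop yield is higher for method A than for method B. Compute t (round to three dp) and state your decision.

Let group 1 = method A, group 2 = method B. H0: μ_1 = μ_2; H1: μ_1 > μ_2 (two-sample pooled-variance t-test, right-tailed).
s_p² = [(40−1)·1150² + (32−1)·1370²]/(40+32−2) = 1568020
t = (7270 − 6840)/√[1568020·(1/40 + 1/32)] = 1.448
df = n₁ + n₂ − 2 = 70
p-value = P(T ≥ 1.448) ≈ 0.076
Since p ≈ 0.076 > α = 0.02, fail to reject H0; the data do not provide sufficient evidence against H0.

t = 1.448; fail to reject H0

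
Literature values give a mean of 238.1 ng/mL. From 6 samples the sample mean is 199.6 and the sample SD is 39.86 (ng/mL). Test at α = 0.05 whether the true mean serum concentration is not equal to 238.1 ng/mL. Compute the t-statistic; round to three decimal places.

H0: μ = 238.1; H1: μ ≠ 238.1 (one-sample t-test, two-sided).
t = (x̄ − μ₀)/(s/√n) = (199.6 − 238.1)/(39.86/√6) = -2.366
df = n − 1 = 5
Two-sided p-value ≈ 0.0643
Since p ≈ 0.0643 > α = 0.05, fail to reject H0; the data do not provide sufficient evidence against H0.

-2.366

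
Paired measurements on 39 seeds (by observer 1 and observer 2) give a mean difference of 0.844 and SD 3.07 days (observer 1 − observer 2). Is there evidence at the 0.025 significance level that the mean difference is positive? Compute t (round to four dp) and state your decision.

H0: μ_d = 0; H1: μ_d > 0 (paired t-test on the differences, right-tailed).
t = d̄/(s_d/√n) = 0.844/(3.07/√39) = 1.7169
df = n − 1 = 38
p-value = P(T ≥ 1.7169) ≈ 0.0471
Since p ≈ 0.0471 > α = 0.025, fail to reject H0; the data do not provide sufficient evidence against H0.

t = 1.7169; fail to reject H0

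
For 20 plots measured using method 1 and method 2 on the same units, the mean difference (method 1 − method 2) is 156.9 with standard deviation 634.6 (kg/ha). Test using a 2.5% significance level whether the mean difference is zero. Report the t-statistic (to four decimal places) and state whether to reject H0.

H0: μ_d = 0; H1: μ_d ≠ 0 (paired t-test on the differences, two-sided).
t = d̄/(s_d/√n) = 156.9/(634.6/√20) = 1.1057
df = n − 1 = 19
Two-sided p-value ≈ 0.2827
Since p ≈ 0.2827 > α = 0.025, fail to reject H0; the data do not provide sufficient evidence against H0.

t = 1.1057; fail to reject H0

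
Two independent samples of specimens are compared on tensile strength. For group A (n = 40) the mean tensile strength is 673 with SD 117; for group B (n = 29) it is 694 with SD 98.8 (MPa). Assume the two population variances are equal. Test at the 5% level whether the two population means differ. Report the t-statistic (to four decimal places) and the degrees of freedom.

t = -0.7845, df = 67

Let group 1 = group A, group 2 = group B. H0: μ_1 = μ_2; H1: μ_1 ≠ μ_2 (two-sample pooled-variance t-test, two-sided).
s_p² = [(40−1)·117² + (29−1)·98.8²]/(40+29−2) = 12047.6
t = (673 − 694)/√[12047.6·(1/40 + 1/29)] = -0.7845
df = n₁ + n₂ − 2 = 67
Two-sided p-value ≈ 0.4355
Since p ≈ 0.4355 > α = 0.05, fail to reject H0; the data do not provide sufficient evidence against H0.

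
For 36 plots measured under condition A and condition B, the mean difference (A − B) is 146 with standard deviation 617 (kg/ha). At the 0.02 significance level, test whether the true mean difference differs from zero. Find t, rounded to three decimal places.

H0: μ_d = 0; H1: μ_d ≠ 0 (paired t-test on the differences, two-sided).
t = d̄/(s_d/√n) = 146/(617/√36) = 1.420
df = n − 1 = 35
Two-sided p-value ≈ 0.165
Since p ≈ 0.165 > α = 0.02, fail to reject H0; the data do not provide sufficient evidence against H0.

1.420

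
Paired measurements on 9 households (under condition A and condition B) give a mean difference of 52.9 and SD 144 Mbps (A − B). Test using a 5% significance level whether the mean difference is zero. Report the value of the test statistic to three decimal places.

1.102

H0: μ_d = 0; H1: μ_d ≠ 0 (paired t-test on the differences, two-sided).
t = d̄/(s_d/√n) = 52.9/(144/√9) = 1.102
df = n − 1 = 8
Two-sided p-value ≈ 0.3025
Since p ≈ 0.3025 > α = 0.05, fail to reject H0; the data do not provide sufficient evidence against H0.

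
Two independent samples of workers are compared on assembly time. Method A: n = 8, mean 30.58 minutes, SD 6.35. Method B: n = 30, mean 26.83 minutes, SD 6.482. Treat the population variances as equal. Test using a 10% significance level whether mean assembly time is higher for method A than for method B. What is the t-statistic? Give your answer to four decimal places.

1.4596

Let group 1 = method A, group 2 = method B. H0: μ_1 = μ_2; H1: μ_1 > μ_2 (two-sample pooled-variance t-test, right-tailed).
s_p² = [(8−1)·6.35² + (30−1)·6.482²]/(8+30−2) = 41.687
t = (30.58 − 26.83)/√[41.687·(1/8 + 1/30)] = 1.4596
df = n₁ + n₂ − 2 = 36
p-value = P(T ≥ 1.4596) ≈ 0.0765
Since p ≈ 0.0765 < α = 0.1, reject H0; the data support H1.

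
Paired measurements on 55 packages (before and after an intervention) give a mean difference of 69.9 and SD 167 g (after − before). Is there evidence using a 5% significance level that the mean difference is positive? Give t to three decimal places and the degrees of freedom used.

t = 3.104, df = 54

H0: μ_d = 0; H1: μ_d > 0 (paired t-test on the differences, right-tailed).
t = d̄/(s_d/√n) = 69.9/(167/√55) = 3.104
df = n − 1 = 54
p-value = P(T ≥ 3.104) ≈ 0.002
Since p ≈ 0.002 < α = 0.05, reject H0; the data support H1.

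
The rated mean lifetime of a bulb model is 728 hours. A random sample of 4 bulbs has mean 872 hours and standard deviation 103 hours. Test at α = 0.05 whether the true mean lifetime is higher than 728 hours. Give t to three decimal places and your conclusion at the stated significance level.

t = 2.796; reject H0

H0: μ = 728; H1: μ > 728 (one-sample t-test, right-tailed).
t = (x̄ − μ₀)/(s/√n) = (872 − 728)/(103/√4) = 2.796
df = n − 1 = 3
p-value = P(T ≥ 2.796) ≈ 0.034
Since p ≈ 0.034 < α = 0.05, reject H0; the evidence is statistically significant.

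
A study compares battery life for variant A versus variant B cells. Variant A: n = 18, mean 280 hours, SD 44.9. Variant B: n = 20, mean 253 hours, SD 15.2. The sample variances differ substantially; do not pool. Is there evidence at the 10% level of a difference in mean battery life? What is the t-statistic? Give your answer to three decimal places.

2.429

Let group 1 = variant A, group 2 = variant B. H0: μ_1 = μ_2; H1: μ_1 ≠ μ_2 (Welch's two-sample t-test, two-sided).
t = (x̄_1 − x̄_2)/√(s_1²/n_1 + s_2²/n_2) = (280 − 253)/√(44.9²/18 + 15.2²/20) = 2.429
Welch–Satterthwaite df ≈ 20.49
Two-sided p-value ≈ 0.0244
Since p ≈ 0.0244 < α = 0.1, reject H0; the evidence is statistically significant.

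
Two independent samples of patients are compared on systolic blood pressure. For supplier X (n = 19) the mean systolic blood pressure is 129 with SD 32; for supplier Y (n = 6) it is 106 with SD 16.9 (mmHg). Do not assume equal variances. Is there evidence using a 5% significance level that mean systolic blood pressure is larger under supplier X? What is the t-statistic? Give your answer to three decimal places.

Let group 1 = supplier X, group 2 = supplier Y. H0: μ_1 = μ_2; H1: μ_1 > μ_2 (Welch's two-sample t-test, right-tailed).
t = (x̄_1 − x̄_2)/√(s_1²/n_1 + s_2²/n_2) = (129 − 106)/√(32²/19 + 16.9²/6) = 2.283
Welch–Satterthwaite df ≈ 16.76
p-value = P(T ≥ 2.283) ≈ 0.018
Since p ≈ 0.018 < α = 0.05, reject H0; the data support H1.

2.283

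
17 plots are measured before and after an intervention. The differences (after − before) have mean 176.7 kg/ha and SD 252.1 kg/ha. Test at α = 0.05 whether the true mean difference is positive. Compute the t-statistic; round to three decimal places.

H0: μ_d = 0; H1: μ_d > 0 (paired t-test on the differences, right-tailed).
t = d̄/(s_d/√n) = 176.7/(252.1/√17) = 2.890
df = n − 1 = 16
p-value = P(T ≥ 2.890) ≈ 0.005
Since p ≈ 0.005 < α = 0.05, reject H0; the data support H1.

2.890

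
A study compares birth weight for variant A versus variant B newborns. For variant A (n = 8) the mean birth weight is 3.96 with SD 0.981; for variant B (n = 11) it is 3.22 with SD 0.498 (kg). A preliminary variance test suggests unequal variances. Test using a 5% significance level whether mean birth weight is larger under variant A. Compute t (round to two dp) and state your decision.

t = 1.96; reject H0

Let group 1 = variant A, group 2 = variant B. H0: μ_1 = μ_2; H1: μ_1 > μ_2 (Welch's two-sample t-test, right-tailed).
t = (x̄_1 − x̄_2)/√(s_1²/n_1 + s_2²/n_2) = (3.96 − 3.22)/√(0.981²/8 + 0.498²/11) = 1.96
Welch–Satterthwaite df ≈ 9.63
p-value = P(T ≥ 1.96) ≈ 0.040
Since p ≈ 0.040 < α = 0.05, reject H0; the evidence is statistically significant.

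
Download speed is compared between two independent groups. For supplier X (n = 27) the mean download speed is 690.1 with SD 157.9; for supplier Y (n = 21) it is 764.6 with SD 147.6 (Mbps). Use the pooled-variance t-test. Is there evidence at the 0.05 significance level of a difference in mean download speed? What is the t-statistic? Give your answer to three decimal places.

-1.668

Let group 1 = supplier X, group 2 = supplier Y. H0: μ_1 = μ_2; H1: μ_1 ≠ μ_2 (two-sample pooled-variance t-test, two-sided).
s_p² = [(27−1)·157.9² + (21−1)·147.6²]/(27+21−2) = 23564.3
t = (690.1 − 764.6)/√[23564.3·(1/27 + 1/21)] = -1.668
df = n₁ + n₂ − 2 = 46
Two-sided p-value ≈ 0.1021
Since p ≈ 0.1021 > α = 0.05, fail to reject H0; the evidence is not statistically significant.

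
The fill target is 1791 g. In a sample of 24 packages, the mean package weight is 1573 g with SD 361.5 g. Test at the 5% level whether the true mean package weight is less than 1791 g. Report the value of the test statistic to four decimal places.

H0: μ = 1791; H1: μ < 1791 (one-sample t-test, left-tailed).
t = (x̄ − μ₀)/(s/√n) = (1573 − 1791)/(361.5/√24) = -2.9543
df = n − 1 = 23
p-value = P(T ≤ -2.9543) ≈ 0.004
Since p ≈ 0.004 < α = 0.05, reject H0; the data support H1.

-2.9543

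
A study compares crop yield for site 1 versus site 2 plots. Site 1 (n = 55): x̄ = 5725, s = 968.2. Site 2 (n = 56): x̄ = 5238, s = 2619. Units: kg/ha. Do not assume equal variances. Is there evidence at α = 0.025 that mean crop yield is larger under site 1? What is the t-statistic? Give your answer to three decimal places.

1.304

Let group 1 = site 1, group 2 = site 2. H0: μ_1 = μ_2; H1: μ_1 > μ_2 (Welch's two-sample t-test, right-tailed).
t = (x̄_1 − x̄_2)/√(s_1²/n_1 + s_2²/n_2) = (5725 − 5238)/√(968.2²/55 + 2619²/56) = 1.304
Welch–Satterthwaite df ≈ 69.99
p-value = P(T ≥ 1.304) ≈ 0.0983
Since p ≈ 0.0983 > α = 0.025, fail to reject H0; the evidence is not statistically significant.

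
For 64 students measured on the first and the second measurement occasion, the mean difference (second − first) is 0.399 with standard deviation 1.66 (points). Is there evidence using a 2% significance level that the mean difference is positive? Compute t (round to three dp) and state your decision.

t = 1.923; fail to reject H0

H0: μ_d = 0; H1: μ_d > 0 (paired t-test on the differences, right-tailed).
t = d̄/(s_d/√n) = 0.399/(1.66/√64) = 1.923
df = n − 1 = 63
p-value = P(T ≥ 1.923) ≈ 0.0295
Since p ≈ 0.0295 > α = 0.02, fail to reject H0; the data do not provide sufficient evidence against H0.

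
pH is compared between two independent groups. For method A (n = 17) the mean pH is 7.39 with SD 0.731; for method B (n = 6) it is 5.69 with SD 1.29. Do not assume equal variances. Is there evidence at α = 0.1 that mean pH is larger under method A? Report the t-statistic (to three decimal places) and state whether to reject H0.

Let group 1 = method A, group 2 = method B. H0: μ_1 = μ_2; H1: μ_1 > μ_2 (Welch's two-sample t-test, right-tailed).
t = (x̄_1 − x̄_2)/√(s_1²/n_1 + s_2²/n_2) = (7.39 − 5.69)/√(0.731²/17 + 1.29²/6) = 3.059
Welch–Satterthwaite df ≈ 6.17
p-value = P(T ≥ 3.059) ≈ 0.011
Since p ≈ 0.011 < α = 0.1, reject H0; the evidence is statistically significant.

t = 3.059; reject H0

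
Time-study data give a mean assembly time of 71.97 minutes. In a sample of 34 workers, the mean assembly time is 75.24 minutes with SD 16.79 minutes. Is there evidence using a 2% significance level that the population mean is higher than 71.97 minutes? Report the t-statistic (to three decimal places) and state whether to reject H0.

H0: μ = 71.97; H1: μ > 71.97 (one-sample t-test, right-tailed).
t = (x̄ − μ₀)/(s/√n) = (75.24 − 71.97)/(16.79/√34) = 1.136
df = n − 1 = 33
p-value = P(T ≥ 1.136) ≈ 0.1321
Since p ≈ 0.1321 > α = 0.02, fail to reject H0; the evidence is not statistically significant.

t = 1.136; fail to reject H0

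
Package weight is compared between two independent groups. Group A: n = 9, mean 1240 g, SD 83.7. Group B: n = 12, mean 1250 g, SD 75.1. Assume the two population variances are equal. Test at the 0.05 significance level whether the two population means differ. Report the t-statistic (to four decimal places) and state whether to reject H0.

t = -0.2877; fail to reject H0

Let group 1 = group A, group 2 = group B. H0: μ_1 = μ_2; H1: μ_1 ≠ μ_2 (two-sample pooled-variance t-test, two-sided).
s_p² = [(9−1)·83.7² + (12−1)·75.1²]/(9+12−2) = 6215.03
t = (1240 − 1250)/√[6215.03·(1/9 + 1/12)] = -0.2877
df = n₁ + n₂ − 2 = 19
Two-sided p-value ≈ 0.7767
Since p ≈ 0.7767 > α = 0.05, fail to reject H0; the data do not provide sufficient evidence against H0.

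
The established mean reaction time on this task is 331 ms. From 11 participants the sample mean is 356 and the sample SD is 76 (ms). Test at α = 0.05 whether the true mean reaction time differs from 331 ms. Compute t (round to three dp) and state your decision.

H0: μ = 331; H1: μ ≠ 331 (one-sample t-test, two-sided).
t = (x̄ − μ₀)/(s/√n) = (356 − 331)/(76/√11) = 1.091
df = n − 1 = 10
Two-sided p-value ≈ 0.3009
Since p ≈ 0.3009 > α = 0.05, fail to reject H0; the evidence is not statistically significant.

t = 1.091; fail to reject H0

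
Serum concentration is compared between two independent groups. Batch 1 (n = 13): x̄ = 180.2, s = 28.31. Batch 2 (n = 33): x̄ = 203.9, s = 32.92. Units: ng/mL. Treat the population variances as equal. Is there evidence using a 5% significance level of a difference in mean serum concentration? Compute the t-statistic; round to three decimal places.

Let group 1 = batch 1, group 2 = batch 2. H0: μ_1 = μ_2; H1: μ_1 ≠ μ_2 (two-sample pooled-variance t-test, two-sided).
s_p² = [(13−1)·28.31² + (33−1)·32.92²]/(13+33−2) = 1006.74
t = (180.2 − 203.9)/√[1006.74·(1/13 + 1/33)] = -2.281
df = n₁ + n₂ − 2 = 44
Two-sided p-value ≈ 0.027
Since p ≈ 0.027 < α = 0.05, reject H0; the evidence is statistically significant.

-2.281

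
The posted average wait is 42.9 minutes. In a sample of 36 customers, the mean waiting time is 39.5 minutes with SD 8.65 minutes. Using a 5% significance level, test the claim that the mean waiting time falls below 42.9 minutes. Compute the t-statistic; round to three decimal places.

H0: μ = 42.9; H1: μ < 42.9 (one-sample t-test, left-tailed).
t = (x̄ − μ₀)/(s/√n) = (39.5 − 42.9)/(8.65/√36) = -2.358
df = n − 1 = 35
p-value = P(T ≤ -2.358) ≈ 0.012
Since p ≈ 0.012 < α = 0.05, reject H0; the evidence is statistically significant.

-2.358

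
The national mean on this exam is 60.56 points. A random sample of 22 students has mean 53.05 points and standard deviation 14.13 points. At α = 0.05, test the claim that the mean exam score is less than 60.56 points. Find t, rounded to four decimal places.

H0: μ = 60.56; H1: μ < 60.56 (one-sample t-test, left-tailed).
t = (x̄ − μ₀)/(s/√n) = (53.05 − 60.56)/(14.13/√22) = -2.4929
df = n − 1 = 21
p-value = P(T ≤ -2.4929) ≈ 0.0105
Since p ≈ 0.0105 < α = 0.05, reject H0; the data support H1.

-2.4929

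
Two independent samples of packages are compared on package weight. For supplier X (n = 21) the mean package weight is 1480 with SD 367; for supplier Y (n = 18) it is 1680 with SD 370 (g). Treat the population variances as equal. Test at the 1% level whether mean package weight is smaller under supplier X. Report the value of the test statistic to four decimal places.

Let group 1 = supplier X, group 2 = supplier Y. H0: μ_1 = μ_2; H1: μ_1 < μ_2 (two-sample pooled-variance t-test, left-tailed).
s_p² = [(21−1)·367² + (18−1)·370²]/(21+18−2) = 135705
t = (1480 − 1680)/√[135705·(1/21 + 1/18)] = -1.6902
df = n₁ + n₂ − 2 = 37
p-value = P(T ≤ -1.6902) ≈ 0.0497
Since p ≈ 0.0497 > α = 0.01, fail to reject H0; the evidence is not statistically significant.

-1.6902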